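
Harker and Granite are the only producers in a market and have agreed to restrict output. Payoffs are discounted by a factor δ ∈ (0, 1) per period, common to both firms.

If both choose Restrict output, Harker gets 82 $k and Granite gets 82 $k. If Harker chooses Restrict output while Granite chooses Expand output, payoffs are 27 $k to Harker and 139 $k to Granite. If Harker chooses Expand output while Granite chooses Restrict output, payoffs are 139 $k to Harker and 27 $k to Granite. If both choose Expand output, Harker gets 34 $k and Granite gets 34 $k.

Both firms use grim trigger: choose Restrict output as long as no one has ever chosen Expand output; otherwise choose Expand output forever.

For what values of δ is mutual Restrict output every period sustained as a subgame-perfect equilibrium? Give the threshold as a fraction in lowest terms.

19/35

82/(1−δ) ≥ 139 + 34δ/(1−δ)
82 ≥ 139 − 105δ
δ ≥ 57/105 = 19/35.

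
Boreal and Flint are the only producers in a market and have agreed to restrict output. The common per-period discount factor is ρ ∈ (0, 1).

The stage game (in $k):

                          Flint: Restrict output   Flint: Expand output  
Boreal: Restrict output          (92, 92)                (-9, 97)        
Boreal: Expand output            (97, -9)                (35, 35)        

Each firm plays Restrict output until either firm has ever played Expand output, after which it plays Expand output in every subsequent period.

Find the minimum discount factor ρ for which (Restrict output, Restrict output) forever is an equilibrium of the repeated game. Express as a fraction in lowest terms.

5/62

92/(1−ρ) ≥ 97 + 35ρ/(1−ρ)
92 ≥ 97 − 62ρ
ρ ≥ 5/62.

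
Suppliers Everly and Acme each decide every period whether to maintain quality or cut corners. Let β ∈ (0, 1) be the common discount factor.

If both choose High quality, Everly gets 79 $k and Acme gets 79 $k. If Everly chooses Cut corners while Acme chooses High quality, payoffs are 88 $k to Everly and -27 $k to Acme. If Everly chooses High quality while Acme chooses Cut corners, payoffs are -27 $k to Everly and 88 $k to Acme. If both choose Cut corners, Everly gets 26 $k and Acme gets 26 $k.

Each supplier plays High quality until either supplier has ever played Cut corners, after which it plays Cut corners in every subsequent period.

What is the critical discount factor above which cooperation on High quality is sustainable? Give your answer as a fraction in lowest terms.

9/62

Cooperation forever yields 79 each period: 79/(1−β).
Deviating yields 88 once, then 26 forever: 88 + 26β/(1−β).
No profitable deviation requires 79/(1−β) ≥ 88 + 26β/(1−β).
Multiplying by (1−β): 79 ≥ 88(1−β) + 26β = 88 − 62β.
So 62β ≥ 9, i.e. β ≥ 9/62.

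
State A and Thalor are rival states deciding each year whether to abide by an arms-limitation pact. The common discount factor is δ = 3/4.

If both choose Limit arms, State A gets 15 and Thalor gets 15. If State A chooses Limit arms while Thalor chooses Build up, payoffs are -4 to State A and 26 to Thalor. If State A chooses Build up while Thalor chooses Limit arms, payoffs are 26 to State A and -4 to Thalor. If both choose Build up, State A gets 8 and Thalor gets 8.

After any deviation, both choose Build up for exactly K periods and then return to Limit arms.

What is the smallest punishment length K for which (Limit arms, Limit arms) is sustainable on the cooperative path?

No profitable deviation requires (15−8)(δ+…+δ^K) ≥ 26−15, i.e. δ+…+δ^K ≥ 11/7 ≈ 1.5714.
With δ = 3/4, the partial sums are K=1: 0.7500, K=2: 1.3125, K=3: 1.7344.
K = 3 is the first length at which the sum reaches 1.5714.

3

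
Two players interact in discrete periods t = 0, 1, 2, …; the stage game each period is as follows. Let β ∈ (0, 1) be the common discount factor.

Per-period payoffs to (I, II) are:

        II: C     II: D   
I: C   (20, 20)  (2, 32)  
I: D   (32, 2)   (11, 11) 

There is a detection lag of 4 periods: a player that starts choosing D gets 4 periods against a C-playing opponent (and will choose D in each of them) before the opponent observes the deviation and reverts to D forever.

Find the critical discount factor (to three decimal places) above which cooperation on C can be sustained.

0.869

The best deviation is to choose D for all 4 undetected periods, earning 32 each, then 11 forever once detected.
Deviation value: 32(1−β^4)/(1−β) + 11β^4/(1−β); cooperation value: 20/(1−β).
IC: 20 ≥ 32(1−β^4) + 11β^4 = 32 − 21β^4.
So β^4 ≥ 12/21 = 4/7, giving β ≥ (4/7)^(1/4) ≈ 0.869.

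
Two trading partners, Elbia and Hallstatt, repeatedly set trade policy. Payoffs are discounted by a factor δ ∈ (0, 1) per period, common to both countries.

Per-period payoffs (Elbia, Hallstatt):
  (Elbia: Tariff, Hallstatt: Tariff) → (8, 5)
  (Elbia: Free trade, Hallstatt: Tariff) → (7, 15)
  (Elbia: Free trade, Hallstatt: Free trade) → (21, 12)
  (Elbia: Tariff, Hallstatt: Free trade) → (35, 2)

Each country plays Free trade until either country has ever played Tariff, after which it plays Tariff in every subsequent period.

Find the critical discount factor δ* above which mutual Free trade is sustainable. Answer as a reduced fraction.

14/27

Elbia's threshold: (35−21)/(35−8) = 14/27.
Hallstatt's threshold: (15−12)/(15−5) = 3/10.
14/27 > 3/10, so Elbia binds and δ* = 14/27.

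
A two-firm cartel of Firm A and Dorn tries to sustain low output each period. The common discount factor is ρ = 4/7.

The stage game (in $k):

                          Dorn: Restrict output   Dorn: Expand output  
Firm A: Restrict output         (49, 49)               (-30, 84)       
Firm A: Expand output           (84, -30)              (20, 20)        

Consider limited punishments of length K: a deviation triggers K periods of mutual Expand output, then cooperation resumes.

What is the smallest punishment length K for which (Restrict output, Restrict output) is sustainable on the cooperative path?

5

No profitable deviation requires (49−20)(ρ+…+ρ^K) ≥ 84−49, i.e. ρ+…+ρ^K ≥ 35/29 ≈ 1.2069.
With ρ = 4/7, the partial sums are K=1: 0.5714, K=2: 0.8980, K=3: 1.0845, K=4: 1.1912, K=5: 1.2521.
K = 5 is the first length at which the sum reaches 1.2069.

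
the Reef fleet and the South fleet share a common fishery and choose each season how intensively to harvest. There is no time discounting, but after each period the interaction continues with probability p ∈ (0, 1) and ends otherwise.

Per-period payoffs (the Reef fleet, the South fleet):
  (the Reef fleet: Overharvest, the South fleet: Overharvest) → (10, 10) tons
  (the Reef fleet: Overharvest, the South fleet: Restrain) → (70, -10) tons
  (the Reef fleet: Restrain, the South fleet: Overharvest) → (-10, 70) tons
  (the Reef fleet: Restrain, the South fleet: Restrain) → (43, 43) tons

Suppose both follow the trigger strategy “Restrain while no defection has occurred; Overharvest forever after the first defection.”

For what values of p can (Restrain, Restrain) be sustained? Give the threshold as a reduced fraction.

9/20

With no time discounting, the continuation probability p plays the role of the discount factor.
Grim-trigger IC: 43/(1−p) ≥ 70 + 10p/(1−p) ⇒ p ≥ (70−43)/(70−10) = 9/20.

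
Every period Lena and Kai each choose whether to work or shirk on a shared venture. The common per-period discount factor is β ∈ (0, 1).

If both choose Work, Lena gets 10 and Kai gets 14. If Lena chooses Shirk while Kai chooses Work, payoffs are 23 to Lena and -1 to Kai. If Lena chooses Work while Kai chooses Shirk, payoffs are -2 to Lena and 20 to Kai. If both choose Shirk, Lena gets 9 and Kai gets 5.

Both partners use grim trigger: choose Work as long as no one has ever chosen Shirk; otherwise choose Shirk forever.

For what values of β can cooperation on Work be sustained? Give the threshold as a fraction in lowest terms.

13/14

For Lena: deviation gain 23−10 = 13, per-period punishment loss 10−9 = 1. IC gives β ≥ 13/14.
For Kai: gain 6, loss 9 per period, so β ≥ 6/15 = 2/5.
The tighter constraint is Lena's, so cooperation needs β ≥ 13/14.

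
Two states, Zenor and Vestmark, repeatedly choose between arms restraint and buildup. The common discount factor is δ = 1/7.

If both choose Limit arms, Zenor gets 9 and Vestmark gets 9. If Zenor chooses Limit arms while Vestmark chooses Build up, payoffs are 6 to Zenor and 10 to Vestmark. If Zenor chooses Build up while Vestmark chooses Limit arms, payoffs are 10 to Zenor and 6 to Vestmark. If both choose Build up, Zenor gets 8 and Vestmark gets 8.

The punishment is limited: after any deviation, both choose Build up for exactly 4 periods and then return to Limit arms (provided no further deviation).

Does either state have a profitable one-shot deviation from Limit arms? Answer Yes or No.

Yes

IC: δ+…+δ^4 ≥ (10−9)/(9−8) = 1.
At δ = 1/7: partial sum = 0.1666 < 1.0000. Cooperation not sustainable.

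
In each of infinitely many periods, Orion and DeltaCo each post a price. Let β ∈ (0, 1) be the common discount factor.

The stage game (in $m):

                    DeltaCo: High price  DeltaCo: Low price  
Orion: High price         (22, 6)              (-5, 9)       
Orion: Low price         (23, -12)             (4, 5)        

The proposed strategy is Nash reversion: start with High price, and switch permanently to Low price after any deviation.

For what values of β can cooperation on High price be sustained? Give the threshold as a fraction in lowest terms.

3/4

Orion: cooperation gives 22 each period; deviation gives 23 once then 4 forever.
  22/(1−β) ≥ 23 + 4β/(1−β) ⇒ β ≥ 1/19.
DeltaCo: cooperation gives 6 each period; deviation gives 9 once then 5 forever.
  β ≥ 3/4.
Both must hold, so the binding constraint is DeltaCo's: β ≥ 3/4.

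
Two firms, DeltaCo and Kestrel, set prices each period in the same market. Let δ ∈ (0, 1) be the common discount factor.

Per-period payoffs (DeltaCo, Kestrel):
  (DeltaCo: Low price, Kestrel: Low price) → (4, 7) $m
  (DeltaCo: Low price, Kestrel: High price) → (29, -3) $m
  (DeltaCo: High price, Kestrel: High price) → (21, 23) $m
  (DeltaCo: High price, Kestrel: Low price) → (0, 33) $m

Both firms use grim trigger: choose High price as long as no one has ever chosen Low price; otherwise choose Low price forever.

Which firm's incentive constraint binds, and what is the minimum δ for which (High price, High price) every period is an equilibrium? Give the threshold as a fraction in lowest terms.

DeltaCo: cooperation gives 21 each period; deviation gives 29 once then 4 forever.
  21/(1−δ) ≥ 29 + 4δ/(1−δ) ⇒ δ ≥ 8/25.
Kestrel: cooperation gives 23 each period; deviation gives 33 once then 7 forever.
  δ ≥ 10/26 = 5/13.
Both must hold, so the binding constraint is Kestrel's: δ ≥ 5/13.

Kestrel; δ ≥ 5/13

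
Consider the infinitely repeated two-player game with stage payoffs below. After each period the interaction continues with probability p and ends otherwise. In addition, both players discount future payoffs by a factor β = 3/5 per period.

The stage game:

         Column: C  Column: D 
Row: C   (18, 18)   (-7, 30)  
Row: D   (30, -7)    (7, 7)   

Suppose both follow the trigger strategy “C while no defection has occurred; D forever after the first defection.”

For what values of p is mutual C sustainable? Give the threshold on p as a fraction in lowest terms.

With continuation probability p and discount β, the effective per-period discount factor is βp.
Grim-trigger IC: βp ≥ (30−18)/(30−7) = 12/23.
So p ≥ (12/23)/(3/5) = 20/23.

20/23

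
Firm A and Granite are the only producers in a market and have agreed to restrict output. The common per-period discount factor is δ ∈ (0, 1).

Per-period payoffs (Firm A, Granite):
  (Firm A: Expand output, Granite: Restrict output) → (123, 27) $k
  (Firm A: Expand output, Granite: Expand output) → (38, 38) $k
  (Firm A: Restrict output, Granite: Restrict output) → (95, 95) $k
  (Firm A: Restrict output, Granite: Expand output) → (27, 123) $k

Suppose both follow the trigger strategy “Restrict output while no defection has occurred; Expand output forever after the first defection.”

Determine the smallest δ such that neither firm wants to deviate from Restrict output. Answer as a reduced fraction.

28/85

95/(1−δ) ≥ 123 + 38δ/(1−δ)
95 ≥ 123 − 85δ
δ ≥ 28/85.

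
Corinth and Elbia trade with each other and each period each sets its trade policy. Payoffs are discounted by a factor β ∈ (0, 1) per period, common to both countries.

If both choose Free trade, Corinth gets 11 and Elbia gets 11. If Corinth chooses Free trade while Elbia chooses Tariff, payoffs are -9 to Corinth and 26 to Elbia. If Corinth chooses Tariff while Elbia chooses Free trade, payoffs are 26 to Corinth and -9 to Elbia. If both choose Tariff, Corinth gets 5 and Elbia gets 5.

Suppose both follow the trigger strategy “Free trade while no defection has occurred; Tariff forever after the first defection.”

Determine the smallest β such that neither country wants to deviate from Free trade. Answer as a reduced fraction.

Under grim trigger the critical discount factor is (T−C)/(T−P) with T = 26, C = 11, P = 5.
β* = (26−11)/(26−5) = 15/21 = 5/7.

5/7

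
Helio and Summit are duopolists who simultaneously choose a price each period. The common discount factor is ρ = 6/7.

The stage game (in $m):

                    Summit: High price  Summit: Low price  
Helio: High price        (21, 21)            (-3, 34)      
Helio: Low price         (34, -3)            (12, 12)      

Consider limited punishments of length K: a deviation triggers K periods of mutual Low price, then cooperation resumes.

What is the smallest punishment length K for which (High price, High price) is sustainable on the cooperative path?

2

Need Σ_{k=1}^{K} ρ^k ≥ (34−21)/(21−12) = 1.4444 at ρ = 6/7.
At K = 1 the sum is 0.8571 < 1.4444; at K = 2 it is 1.5918 ≥ 1.4444.
So the minimum punishment length is K = 2.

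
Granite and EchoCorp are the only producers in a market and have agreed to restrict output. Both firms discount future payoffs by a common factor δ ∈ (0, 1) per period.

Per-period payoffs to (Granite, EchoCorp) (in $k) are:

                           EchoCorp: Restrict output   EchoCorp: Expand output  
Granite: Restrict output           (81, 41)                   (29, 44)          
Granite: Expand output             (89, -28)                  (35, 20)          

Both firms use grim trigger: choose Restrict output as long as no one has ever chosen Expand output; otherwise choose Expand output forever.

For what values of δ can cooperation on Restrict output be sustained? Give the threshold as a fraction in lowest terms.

For Granite: deviation gain 89−81 = 8, per-period punishment loss 81−35 = 46. IC gives δ ≥ 8/54 = 4/27.
For EchoCorp: gain 3, loss 21 per period, so δ ≥ 3/24 = 1/8.
The tighter constraint is Granite's, so cooperation needs δ ≥ 4/27.

4/27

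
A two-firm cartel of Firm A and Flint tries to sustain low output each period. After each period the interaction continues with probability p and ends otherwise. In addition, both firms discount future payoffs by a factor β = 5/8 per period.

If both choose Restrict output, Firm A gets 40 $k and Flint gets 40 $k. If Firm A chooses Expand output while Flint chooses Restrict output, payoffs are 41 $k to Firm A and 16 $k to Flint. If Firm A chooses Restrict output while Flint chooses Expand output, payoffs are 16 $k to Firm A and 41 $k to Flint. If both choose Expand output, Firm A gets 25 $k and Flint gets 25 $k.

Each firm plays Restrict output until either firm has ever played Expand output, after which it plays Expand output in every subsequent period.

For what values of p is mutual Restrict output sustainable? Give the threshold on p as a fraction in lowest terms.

1/10

Expected continuation weight on next period's payoff is β·p = 5/8·p, which plays the role of the discount factor.
Cooperation requires 5/8·p ≥ (41−40)/(41−25) = 1/16, hence p ≥ 1/10.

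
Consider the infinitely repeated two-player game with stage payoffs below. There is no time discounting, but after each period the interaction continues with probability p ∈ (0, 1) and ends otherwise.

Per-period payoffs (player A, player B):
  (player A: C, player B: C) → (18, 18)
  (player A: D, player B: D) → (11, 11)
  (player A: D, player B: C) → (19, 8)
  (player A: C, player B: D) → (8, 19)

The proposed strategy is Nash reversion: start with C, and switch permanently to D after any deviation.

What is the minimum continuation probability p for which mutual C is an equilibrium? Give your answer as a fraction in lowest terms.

With no time discounting, the continuation probability p plays the role of the discount factor.
Grim-trigger IC: 18/(1−p) ≥ 19 + 11p/(1−p) ⇒ p ≥ (19−18)/(19−11) = 1/8.

1/8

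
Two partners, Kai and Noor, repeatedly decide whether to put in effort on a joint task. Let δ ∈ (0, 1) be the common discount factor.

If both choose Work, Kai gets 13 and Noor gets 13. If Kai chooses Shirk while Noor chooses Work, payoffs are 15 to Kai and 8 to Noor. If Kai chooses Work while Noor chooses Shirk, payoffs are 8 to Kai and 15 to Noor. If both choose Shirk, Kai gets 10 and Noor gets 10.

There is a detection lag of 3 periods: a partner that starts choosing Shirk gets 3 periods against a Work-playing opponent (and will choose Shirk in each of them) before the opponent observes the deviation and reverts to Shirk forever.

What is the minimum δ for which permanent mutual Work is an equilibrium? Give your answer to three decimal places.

Deviating for the 3 undetected periods gains 15−13 = 2 per period over cooperation, then loses 13−10 = 3 per period forever once punishment starts.
Gain: 2(1 + δ + … + δ^2); loss: 3·δ^3/(1−δ).
No profitable deviation ⇔ 2(1−δ^3) ≤ 3·δ^3, i.e. δ^3 ≥ 2/(2+3) = 2/5.
Hence δ ≥ (2/5)^(1/3) ≈ 0.737.

0.737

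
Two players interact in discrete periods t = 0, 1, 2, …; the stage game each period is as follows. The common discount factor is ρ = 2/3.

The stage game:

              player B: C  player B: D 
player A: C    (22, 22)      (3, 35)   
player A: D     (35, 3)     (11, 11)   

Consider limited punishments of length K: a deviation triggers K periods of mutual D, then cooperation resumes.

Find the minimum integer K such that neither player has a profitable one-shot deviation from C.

IC: ρ(1−ρ^K)/(1−ρ) ≥ (35−22)/(22−11) = 13/11.
With ρ = 2/3: need 1 − ρ^K ≥ 13/11·(1−2/3)/(2/3), i.e. ρ^K ≤ 0.4091.
Since (2/3)^2 = 0.4444 and (2/3)^3 = 0.2963, the smallest such K is 3.

3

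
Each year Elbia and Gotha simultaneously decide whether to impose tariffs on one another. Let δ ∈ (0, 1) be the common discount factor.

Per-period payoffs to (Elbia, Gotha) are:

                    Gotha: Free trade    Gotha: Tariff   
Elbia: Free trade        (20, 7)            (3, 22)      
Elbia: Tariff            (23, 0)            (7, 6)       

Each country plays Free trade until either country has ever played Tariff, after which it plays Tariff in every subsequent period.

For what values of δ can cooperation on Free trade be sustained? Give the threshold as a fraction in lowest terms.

15/16

For Elbia: deviation gain 23−20 = 3, per-period punishment loss 20−7 = 13. IC gives δ ≥ 3/16.
For Gotha: gain 15, loss 1 per period, so δ ≥ 15/16.
The tighter constraint is Gotha's, so cooperation needs δ ≥ 15/16.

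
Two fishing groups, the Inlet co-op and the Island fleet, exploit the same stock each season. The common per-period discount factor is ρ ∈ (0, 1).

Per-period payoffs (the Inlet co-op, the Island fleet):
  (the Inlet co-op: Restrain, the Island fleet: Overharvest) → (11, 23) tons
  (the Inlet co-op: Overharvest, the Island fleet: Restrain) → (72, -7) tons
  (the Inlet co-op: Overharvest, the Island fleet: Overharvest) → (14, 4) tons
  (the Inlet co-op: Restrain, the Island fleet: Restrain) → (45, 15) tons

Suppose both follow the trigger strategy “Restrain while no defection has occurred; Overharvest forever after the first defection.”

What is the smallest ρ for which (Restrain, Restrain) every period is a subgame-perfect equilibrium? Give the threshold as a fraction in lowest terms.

the Inlet co-op's threshold: (72−45)/(72−14) = 27/58.
the Island fleet's threshold: (23−15)/(23−4) = 8/19.
27/58 > 8/19, so the Inlet co-op binds and ρ* = 27/58.

27/58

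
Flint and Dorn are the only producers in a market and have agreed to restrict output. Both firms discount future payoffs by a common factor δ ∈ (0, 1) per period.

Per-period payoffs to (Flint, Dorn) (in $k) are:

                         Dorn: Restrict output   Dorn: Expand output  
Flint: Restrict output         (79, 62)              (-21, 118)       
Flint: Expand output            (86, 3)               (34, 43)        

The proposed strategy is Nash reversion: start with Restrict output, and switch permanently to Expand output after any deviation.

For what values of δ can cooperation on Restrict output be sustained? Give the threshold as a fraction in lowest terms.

56/75

Flint: cooperation gives 79 each period; deviation gives 86 once then 34 forever.
  79/(1−δ) ≥ 86 + 34δ/(1−δ) ⇒ δ ≥ 7/52.
Dorn: cooperation gives 62 each period; deviation gives 118 once then 43 forever.
  δ ≥ 56/75.
Both must hold, so the binding constraint is Dorn's: δ ≥ 56/75.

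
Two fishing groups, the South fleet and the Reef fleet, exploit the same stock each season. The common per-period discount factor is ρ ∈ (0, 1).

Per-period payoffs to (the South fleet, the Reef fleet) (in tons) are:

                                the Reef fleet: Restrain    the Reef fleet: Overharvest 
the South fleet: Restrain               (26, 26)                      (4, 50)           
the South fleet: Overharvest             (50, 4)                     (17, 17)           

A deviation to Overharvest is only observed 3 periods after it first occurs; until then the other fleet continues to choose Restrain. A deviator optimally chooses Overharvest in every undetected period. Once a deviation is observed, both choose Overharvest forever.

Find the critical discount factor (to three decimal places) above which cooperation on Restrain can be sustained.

Deviating for the 3 undetected periods gains 50−26 = 24 per period over cooperation, then loses 26−17 = 9 per period forever once punishment starts.
Gain: 24(1 + ρ + … + ρ^2); loss: 9·ρ^3/(1−ρ).
No profitable deviation ⇔ 24(1−ρ^3) ≤ 9·ρ^3, i.e. ρ^3 ≥ 24/(24+9) = 8/11.
Hence ρ ≥ (8/11)^(1/3) ≈ 0.899.

0.899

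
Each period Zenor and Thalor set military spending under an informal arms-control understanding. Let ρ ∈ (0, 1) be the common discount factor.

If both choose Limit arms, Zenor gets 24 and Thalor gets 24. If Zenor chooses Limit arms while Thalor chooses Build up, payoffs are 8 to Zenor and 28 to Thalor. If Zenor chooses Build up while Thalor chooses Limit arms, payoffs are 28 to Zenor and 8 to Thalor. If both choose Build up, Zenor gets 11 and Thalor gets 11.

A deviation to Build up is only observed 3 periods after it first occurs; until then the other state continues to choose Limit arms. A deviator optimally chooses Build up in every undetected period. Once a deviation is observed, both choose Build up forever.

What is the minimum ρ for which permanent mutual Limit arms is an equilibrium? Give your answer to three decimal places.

0.617

A deviator earns 28 for 3 periods, then 11 forever; cooperating earns 24 forever. Multiplying the IC by (1−ρ):
24 ≥ 28(1−ρ^3) + 11ρ^3, so 17·ρ^3 ≥ 4 and ρ^3 ≥ 4/17.
ρ ≥ (4/17)^(1/3) ≈ 0.617.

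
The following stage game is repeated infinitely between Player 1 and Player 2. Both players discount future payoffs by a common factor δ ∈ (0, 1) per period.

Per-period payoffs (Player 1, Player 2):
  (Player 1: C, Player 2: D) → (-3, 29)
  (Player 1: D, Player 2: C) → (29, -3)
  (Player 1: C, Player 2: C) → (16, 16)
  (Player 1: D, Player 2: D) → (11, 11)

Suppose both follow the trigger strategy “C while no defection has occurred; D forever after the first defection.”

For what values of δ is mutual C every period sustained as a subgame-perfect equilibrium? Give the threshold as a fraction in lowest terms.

Cooperation forever yields 16 each period: 16/(1−δ).
Deviating yields 29 once, then 11 forever: 29 + 11δ/(1−δ).
No profitable deviation requires 16/(1−δ) ≥ 29 + 11δ/(1−δ).
Multiplying by (1−δ): 16 ≥ 29(1−δ) + 11δ = 29 − 18δ.
So 18δ ≥ 13, i.e. δ ≥ 13/18.

13/18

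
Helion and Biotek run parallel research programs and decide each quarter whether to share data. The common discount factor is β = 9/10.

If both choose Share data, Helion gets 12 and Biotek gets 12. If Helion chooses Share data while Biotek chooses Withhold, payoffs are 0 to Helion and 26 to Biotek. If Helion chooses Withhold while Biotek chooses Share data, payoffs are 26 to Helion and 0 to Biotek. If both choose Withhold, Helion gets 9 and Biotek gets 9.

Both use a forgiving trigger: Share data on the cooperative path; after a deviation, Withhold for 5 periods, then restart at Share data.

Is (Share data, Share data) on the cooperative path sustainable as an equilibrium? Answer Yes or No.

A one-shot deviation gives 26 now, then 9 for 5 periods, then back to 12.
Gain from deviating: (26−12) today; loss: (12−9) in each of the next 5 periods.
No-deviation condition: (12−9)(β+…+β^5) ≥ 26−12, i.e. β+…+β^5 ≥ 14/3.
At β = 9/10: β+…+β^5 = 3.6856 < 4.6667.
So cooperation is not sustainable.

No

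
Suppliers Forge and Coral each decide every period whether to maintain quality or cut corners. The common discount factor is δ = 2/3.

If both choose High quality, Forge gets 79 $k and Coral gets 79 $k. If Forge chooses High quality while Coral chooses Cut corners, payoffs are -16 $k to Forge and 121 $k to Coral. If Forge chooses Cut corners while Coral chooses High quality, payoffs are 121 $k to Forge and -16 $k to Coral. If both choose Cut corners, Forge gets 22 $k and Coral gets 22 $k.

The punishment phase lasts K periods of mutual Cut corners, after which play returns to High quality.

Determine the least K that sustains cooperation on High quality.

IC: δ(1−δ^K)/(1−δ) ≥ (121−79)/(79−22) = 14/19.
With δ = 2/3: need 1 − δ^K ≥ 14/19·(1−2/3)/(2/3), i.e. δ^K ≤ 0.6316.
Since (2/3)^1 = 0.6667 and (2/3)^2 = 0.4444, the smallest such K is 2.

2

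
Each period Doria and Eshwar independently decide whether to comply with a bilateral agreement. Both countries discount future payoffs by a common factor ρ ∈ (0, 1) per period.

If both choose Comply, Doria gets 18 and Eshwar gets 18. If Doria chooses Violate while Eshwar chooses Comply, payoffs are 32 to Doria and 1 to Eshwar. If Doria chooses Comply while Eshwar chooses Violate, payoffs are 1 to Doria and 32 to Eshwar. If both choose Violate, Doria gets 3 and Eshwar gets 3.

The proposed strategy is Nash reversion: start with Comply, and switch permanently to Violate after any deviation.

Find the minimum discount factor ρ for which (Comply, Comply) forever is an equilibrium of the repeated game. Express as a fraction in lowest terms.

14/29

One-period gain from deviating is 32 − 18 = 14. The loss is 18 − 3 = 15 in every subsequent period, with present value 15·ρ/(1−ρ).
Deviation is unprofitable when 15·ρ/(1−ρ) ≥ 14, i.e. ρ/(1−ρ) ≥ 14/15.
Equivalently ρ ≥ 14/(14+15) = 14/29.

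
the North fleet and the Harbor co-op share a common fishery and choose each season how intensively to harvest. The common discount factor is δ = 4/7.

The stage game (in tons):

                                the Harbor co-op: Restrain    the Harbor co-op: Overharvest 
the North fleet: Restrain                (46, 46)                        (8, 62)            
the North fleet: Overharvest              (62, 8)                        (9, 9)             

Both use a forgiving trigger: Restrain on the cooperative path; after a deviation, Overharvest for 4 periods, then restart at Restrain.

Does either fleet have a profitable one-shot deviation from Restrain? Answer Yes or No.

Comparing payoff streams over the 5 periods until play realigns: cooperate → 46(1+δ+…+δ^4); deviate → 62 + 9(δ+…+δ^4).
Cooperation is sustained iff (46−9)(δ+…+δ^4) ≥ 62−46.
δ+…+δ^4 = 4/7·(1−(4/7)^4)/(1−4/7) = 1.1912, and (62−46)/(46−9) = 0.4324.
1.1912 ≥ 0.4324, so cooperation is sustainable.

No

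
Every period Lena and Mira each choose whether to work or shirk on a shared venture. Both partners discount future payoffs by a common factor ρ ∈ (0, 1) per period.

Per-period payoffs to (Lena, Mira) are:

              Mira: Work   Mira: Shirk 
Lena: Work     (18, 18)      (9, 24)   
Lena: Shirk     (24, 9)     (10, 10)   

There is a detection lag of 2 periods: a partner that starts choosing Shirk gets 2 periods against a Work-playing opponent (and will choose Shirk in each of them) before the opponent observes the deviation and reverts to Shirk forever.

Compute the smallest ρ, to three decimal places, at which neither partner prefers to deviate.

The best deviation is to choose Shirk for all 2 undetected periods, earning 24 each, then 10 forever once detected.
Deviation value: 24(1−ρ^2)/(1−ρ) + 10ρ^2/(1−ρ); cooperation value: 18/(1−ρ).
IC: 18 ≥ 24(1−ρ^2) + 10ρ^2 = 24 − 14ρ^2.
So ρ^2 ≥ 6/14 = 3/7, giving ρ ≥ (3/7)^(1/2) ≈ 0.655.

0.655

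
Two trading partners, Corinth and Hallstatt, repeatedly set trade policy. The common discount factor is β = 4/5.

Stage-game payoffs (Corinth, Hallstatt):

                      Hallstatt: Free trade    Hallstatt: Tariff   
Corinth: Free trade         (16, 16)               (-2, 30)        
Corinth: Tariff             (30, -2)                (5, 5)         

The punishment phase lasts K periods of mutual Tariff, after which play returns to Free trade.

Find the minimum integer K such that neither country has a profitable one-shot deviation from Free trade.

2

IC: β(1−β^K)/(1−β) ≥ (30−16)/(16−5) = 14/11.
With β = 4/5: need 1 − β^K ≥ 14/11·(1−4/5)/(4/5), i.e. β^K ≤ 0.6818.
Since (4/5)^1 = 0.8000 and (4/5)^2 = 0.6400, the smallest such K is 2.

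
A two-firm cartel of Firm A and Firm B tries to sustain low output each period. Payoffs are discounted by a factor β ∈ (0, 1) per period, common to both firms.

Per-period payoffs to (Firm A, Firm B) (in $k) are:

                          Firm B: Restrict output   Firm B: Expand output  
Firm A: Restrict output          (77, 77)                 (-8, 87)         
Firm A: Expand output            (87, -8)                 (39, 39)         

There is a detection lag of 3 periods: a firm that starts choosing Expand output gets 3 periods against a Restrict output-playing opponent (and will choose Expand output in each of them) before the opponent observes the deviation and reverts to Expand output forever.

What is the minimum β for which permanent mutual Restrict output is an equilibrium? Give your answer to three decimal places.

The best deviation is to choose Expand output for all 3 undetected periods, earning 87 each, then 39 forever once detected.
Deviation value: 87(1−β^3)/(1−β) + 39β^3/(1−β); cooperation value: 77/(1−β).
IC: 77 ≥ 87(1−β^3) + 39β^3 = 87 − 48β^3.
So β^3 ≥ 10/48 = 5/24, giving β ≥ (5/24)^(1/3) ≈ 0.593.

0.593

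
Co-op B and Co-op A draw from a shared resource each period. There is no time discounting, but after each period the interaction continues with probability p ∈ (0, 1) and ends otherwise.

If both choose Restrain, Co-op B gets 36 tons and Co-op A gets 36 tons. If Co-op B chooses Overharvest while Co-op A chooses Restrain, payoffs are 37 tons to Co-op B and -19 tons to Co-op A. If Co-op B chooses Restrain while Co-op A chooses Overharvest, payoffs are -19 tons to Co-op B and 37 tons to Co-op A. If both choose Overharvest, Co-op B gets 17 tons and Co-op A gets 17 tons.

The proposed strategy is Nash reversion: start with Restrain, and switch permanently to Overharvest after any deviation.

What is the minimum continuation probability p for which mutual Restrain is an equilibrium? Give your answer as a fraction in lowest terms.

With no time discounting, the continuation probability p plays the role of the discount factor.
Grim-trigger IC: 36/(1−p) ≥ 37 + 17p/(1−p) ⇒ p ≥ (37−36)/(37−17) = 1/20.

1/20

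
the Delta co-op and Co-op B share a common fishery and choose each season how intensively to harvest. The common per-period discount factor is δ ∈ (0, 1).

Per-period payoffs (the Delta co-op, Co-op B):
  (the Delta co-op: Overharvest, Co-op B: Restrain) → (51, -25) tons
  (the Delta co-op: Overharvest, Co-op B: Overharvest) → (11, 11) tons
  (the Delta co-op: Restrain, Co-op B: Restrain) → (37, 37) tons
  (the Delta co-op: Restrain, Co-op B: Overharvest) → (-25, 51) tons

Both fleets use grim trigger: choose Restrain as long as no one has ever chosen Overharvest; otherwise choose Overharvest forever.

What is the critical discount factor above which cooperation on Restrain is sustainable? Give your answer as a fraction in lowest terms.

One-period gain from deviating is 51 − 37 = 14. The loss is 37 − 11 = 26 in every subsequent period, with present value 26·δ/(1−δ).
Deviation is unprofitable when 26·δ/(1−δ) ≥ 14, i.e. δ/(1−δ) ≥ 7/13.
Equivalently δ ≥ 14/(14+26) = 7/20.

7/20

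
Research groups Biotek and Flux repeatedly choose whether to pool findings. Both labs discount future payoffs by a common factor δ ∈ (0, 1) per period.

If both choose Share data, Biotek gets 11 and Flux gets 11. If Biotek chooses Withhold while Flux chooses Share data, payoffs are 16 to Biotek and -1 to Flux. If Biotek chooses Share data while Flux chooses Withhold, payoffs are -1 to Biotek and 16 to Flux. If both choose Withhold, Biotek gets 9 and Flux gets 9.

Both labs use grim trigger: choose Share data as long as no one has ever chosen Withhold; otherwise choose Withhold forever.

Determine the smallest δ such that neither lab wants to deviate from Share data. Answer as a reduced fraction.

5/7

Cooperation forever yields 11 each period: 11/(1−δ).
Deviating yields 16 once, then 9 forever: 16 + 9δ/(1−δ).
No profitable deviation requires 11/(1−δ) ≥ 16 + 9δ/(1−δ).
Multiplying by (1−δ): 11 ≥ 16(1−δ) + 9δ = 16 − 7δ.
So 7δ ≥ 5, i.e. δ ≥ 5/7.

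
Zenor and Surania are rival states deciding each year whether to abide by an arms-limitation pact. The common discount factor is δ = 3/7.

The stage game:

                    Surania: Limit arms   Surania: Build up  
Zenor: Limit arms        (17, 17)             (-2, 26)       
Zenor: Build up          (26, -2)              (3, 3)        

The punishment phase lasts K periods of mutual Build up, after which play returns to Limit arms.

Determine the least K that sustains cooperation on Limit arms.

3

Need Σ_{k=1}^{K} δ^k ≥ (26−17)/(17−3) = 0.6429 at δ = 3/7.
At K = 2 the sum is 0.6122 < 0.6429; at K = 3 it is 0.6910 ≥ 0.6429.
So the minimum punishment length is K = 3.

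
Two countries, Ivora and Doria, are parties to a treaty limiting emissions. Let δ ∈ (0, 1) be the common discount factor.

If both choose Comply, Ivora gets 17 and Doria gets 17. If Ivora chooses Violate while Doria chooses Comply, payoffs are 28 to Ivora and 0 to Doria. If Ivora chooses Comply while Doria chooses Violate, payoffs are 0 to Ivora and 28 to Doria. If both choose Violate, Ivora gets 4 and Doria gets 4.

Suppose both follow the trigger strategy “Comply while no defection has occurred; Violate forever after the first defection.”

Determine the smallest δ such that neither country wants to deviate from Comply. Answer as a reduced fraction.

11/24

Cooperation forever yields 17 each period: 17/(1−δ).
Deviating yields 28 once, then 4 forever: 28 + 4δ/(1−δ).
No profitable deviation requires 17/(1−δ) ≥ 28 + 4δ/(1−δ).
Multiplying by (1−δ): 17 ≥ 28(1−δ) + 4δ = 28 − 24δ.
So 24δ ≥ 11, i.e. δ ≥ 11/24.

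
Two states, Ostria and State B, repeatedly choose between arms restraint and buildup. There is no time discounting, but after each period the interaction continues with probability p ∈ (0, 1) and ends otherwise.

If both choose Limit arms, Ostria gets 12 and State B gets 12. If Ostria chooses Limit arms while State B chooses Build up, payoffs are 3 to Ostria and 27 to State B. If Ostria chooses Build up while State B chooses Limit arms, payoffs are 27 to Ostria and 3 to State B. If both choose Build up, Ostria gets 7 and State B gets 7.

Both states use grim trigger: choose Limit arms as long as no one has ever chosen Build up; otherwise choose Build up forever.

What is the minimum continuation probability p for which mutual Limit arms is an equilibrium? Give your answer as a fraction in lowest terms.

With no time discounting, the continuation probability p plays the role of the discount factor.
Grim-trigger IC: 12/(1−p) ≥ 27 + 7p/(1−p) ⇒ p ≥ (27−12)/(27−7) = 3/4.

3/4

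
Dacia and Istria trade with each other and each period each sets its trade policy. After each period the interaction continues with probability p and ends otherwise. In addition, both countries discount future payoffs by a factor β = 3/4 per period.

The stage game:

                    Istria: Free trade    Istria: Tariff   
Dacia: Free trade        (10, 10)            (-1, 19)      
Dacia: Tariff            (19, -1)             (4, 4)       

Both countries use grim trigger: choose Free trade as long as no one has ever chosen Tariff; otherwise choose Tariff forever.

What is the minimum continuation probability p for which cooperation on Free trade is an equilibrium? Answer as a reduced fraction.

4/5

Expected continuation weight on next period's payoff is β·p = 3/4·p, which plays the role of the discount factor.
Cooperation requires 3/4·p ≥ (19−10)/(19−4) = 3/5, hence p ≥ 4/5.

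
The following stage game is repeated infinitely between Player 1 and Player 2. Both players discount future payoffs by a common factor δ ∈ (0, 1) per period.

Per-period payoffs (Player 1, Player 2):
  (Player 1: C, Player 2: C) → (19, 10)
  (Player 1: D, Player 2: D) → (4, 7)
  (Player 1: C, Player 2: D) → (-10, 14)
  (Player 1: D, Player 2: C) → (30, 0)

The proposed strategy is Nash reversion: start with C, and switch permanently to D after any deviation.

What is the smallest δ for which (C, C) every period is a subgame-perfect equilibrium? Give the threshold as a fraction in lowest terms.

4/7

Player 1's threshold: (30−19)/(30−4) = 11/26.
Player 2's threshold: (14−10)/(14−7) = 4/7.
11/26 < 4/7, so Player 2 binds and δ* = 4/7.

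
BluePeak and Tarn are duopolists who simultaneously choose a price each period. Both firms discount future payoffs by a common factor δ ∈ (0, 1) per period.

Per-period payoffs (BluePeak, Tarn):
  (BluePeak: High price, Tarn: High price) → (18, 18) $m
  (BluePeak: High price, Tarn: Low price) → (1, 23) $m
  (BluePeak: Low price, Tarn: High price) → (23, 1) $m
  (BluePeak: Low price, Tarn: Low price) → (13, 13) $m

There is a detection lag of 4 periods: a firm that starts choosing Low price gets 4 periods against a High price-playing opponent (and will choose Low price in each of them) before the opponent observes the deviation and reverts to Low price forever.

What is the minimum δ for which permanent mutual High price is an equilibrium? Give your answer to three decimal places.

The best deviation is to choose Low price for all 4 undetected periods, earning 23 each, then 13 forever once detected.
Deviation value: 23(1−δ^4)/(1−δ) + 13δ^4/(1−δ); cooperation value: 18/(1−δ).
IC: 18 ≥ 23(1−δ^4) + 13δ^4 = 23 − 10δ^4.
So δ^4 ≥ 5/10 = 1/2, giving δ ≥ (1/2)^(1/4) ≈ 0.841.

0.841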